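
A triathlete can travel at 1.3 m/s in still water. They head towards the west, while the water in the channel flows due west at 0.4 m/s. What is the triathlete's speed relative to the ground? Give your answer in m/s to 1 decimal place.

Taking east as x and north as y: velocity relative to the water = (-1.300, 0.000) m/s; the water relative to ground = (-0.400, 0.000) m/s.
Velocity relative to ground = (-1.300, 0.000) + (-0.400, 0.000) = (-1.700, 0.000) m/s.
Speed = |(-1.700, 0.000)| = 1.700 m/s.

1.7 m/s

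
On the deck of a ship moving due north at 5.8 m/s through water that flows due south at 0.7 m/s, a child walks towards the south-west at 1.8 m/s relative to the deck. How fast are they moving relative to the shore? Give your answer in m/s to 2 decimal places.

In east/north components (m/s): child relative to ship = (-1.273, -1.273); ship relative to water = (0.000, 5.800); water relative to ground = (0.000, -0.700).
Sum = (-1.273, 3.827) m/s.
Speed = |(-1.273, 3.827)| = 4.033 m/s.

4.03 m/s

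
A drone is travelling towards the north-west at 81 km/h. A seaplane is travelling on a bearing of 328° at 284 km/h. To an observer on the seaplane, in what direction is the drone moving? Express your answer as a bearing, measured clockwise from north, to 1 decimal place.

153.1°

Taking east as x and north as y: drone velocity = (-57.276, 57.276) km/h; seaplane velocity = (-150.497, 240.846) km/h.
Velocity of drone relative to seaplane = (-57.276, 57.276) − (-150.497, 240.846) = (93.221, -183.570) km/h.
Bearing = atan2(93.22, -183.57) = 153.08° clockwise from north.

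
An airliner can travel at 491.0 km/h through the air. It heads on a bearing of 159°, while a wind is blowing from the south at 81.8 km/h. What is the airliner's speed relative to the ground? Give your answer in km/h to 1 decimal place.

Taking east as x and north as y: velocity relative to the air = (175.959, -458.388) km/h; the air relative to ground = (0.000, 81.800) km/h.
Velocity relative to ground = (175.959, -458.388) + (0.000, 81.800) = (175.959, -376.588) km/h.
Speed = |(175.959, -376.588)| = 415.668 km/h.

415.7 km/h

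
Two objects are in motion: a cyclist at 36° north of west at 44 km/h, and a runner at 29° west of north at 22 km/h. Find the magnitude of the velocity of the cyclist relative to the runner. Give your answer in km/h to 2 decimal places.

Taking east as x and north as y: cyclist velocity = (-35.597, 25.863) km/h; runner velocity = (-10.666, 19.242) km/h.
Velocity of cyclist relative to runner = (-35.597, 25.863) − (-10.666, 19.242) = (-24.931, 6.621) km/h.
Magnitude = |(-24.931, 6.621)| = 25.795 km/h.

25.80 km/h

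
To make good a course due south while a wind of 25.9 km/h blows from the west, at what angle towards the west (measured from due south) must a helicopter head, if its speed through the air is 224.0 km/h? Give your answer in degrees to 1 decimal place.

The wind pushes perpendicular to the desired track; the heading must have a component into the wind equal to 25.9 km/h: 224.0 sin θ = 25.9.
sin θ = 0.1156, so θ = 6.640°.

6.6°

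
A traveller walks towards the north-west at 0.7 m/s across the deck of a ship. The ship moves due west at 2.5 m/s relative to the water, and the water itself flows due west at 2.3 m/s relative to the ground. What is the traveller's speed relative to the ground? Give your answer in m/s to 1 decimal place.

5.3 m/s

In east/north components (m/s): traveller relative to ship = (-0.495, 0.495); ship relative to water = (-2.500, 0.000); water relative to ground = (-2.300, 0.000).
Sum = (-5.295, 0.495) m/s.
Speed = |(-5.295, 0.495)| = 5.318 m/s.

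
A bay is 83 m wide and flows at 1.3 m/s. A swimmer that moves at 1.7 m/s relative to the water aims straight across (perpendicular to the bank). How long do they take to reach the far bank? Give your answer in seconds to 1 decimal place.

The component of the swimmer's velocity perpendicular to the bank is 1.7 m/s.
The current is parallel to the bank, so it does not affect the crossing time.
Time = 83 / 1.700 = 48.824 s.

48.8 s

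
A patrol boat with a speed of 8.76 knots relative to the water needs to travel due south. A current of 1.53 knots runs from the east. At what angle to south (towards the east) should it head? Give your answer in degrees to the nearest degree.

10°

The current pushes perpendicular to the desired track; the heading must have a component into the current equal to 1.53 knots: 8.76 sin θ = 1.53.
sin θ = 0.1747, so θ = 10.059°.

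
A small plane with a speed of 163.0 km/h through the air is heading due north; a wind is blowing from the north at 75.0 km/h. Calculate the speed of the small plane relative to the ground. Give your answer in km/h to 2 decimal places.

88.00 km/h

Taking east as x and north as y: velocity relative to the air = (0.000, 163.000) km/h; the air relative to ground = (0.000, -75.000) km/h.
Velocity relative to ground = (0.000, 163.000) + (0.000, -75.000) = (0.000, 88.000) km/h.
Speed = |(0.000, 88.000)| = 88.000 km/h.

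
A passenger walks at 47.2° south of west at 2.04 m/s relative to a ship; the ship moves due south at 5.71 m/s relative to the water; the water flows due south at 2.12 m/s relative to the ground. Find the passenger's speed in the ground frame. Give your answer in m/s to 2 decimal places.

In east/north components (m/s): passenger relative to ship = (-1.386, -1.497); ship relative to water = (0.000, -5.710); water relative to ground = (0.000, -2.120).
Sum = (-1.386, -9.327) m/s.
Speed = |(-1.386, -9.327)| = 9.429 m/s.

9.43 m/s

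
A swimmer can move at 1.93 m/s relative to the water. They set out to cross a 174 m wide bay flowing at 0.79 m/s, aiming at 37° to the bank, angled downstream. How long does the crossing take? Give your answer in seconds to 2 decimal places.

149.81 s

The component of the swimmer's velocity perpendicular to the bank is 1.93 × sin 37° = 1.162 m/s.
The flow acts along the bank and has no component across it.
Time = 174 / 1.162 = 149.806 s.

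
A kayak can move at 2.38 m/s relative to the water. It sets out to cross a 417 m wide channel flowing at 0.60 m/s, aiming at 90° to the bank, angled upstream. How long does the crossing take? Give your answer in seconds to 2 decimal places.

The component of the kayak's velocity perpendicular to the bank is 2.38 m/s.
The flow acts along the bank and has no component across it.
Time = 417 / 2.380 = 175.210 s.

175.21 s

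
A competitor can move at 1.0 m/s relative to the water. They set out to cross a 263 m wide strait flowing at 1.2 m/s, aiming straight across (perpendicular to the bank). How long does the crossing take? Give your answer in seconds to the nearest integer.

The component of the competitor's velocity perpendicular to the bank is 1.0 m/s.
The current is parallel to the bank, so it does not affect the crossing time.
Time = 263 / 1.000 = 263.000 s.

263 s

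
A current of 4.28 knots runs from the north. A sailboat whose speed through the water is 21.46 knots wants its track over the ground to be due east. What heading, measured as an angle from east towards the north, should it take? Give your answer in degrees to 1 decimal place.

11.5°

The current pushes perpendicular to the desired track; the heading must have a component into the current equal to 4.28 knots: 21.46 sin θ = 4.28.
sin θ = 0.1994, so θ = 11.504°.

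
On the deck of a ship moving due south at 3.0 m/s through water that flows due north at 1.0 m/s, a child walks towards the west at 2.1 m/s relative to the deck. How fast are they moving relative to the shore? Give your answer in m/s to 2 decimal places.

In east/north components (m/s): child relative to ship = (-2.100, 0.000); ship relative to water = (0.000, -3.000); water relative to ground = (0.000, 1.000).
Sum = (-2.100, -2.000) m/s.
Speed = |(-2.100, -2.000)| = 2.900 m/s.

2.90 m/s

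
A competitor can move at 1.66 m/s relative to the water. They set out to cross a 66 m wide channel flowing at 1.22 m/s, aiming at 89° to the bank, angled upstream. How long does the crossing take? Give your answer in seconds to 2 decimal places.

39.77 s

The component of the competitor's velocity perpendicular to the bank is 1.66 × sin 89° = 1.660 m/s.
The current is parallel to the bank, so it does not affect the crossing time.
Time = 66 / 1.660 = 39.765 s.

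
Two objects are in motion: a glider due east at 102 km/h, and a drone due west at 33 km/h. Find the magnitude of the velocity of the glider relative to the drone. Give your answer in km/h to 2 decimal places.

Taking east as x and north as y: glider velocity = (102.000, 0.000) km/h; drone velocity = (-33.000, 0.000) km/h.
Velocity of glider relative to drone = (102.000, 0.000) − (-33.000, 0.000) = (135.000, 0.000) km/h.
Magnitude = |(135.000, 0.000)| = 135.000 km/h.

135.00 km/h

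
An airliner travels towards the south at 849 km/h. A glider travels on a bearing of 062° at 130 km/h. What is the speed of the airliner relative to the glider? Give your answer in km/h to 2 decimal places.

Taking east as x and north as y: airliner velocity = (0.000, -849.000) km/h; glider velocity = (114.783, 61.031) km/h.
Velocity of airliner relative to glider = (0.000, -849.000) − (114.783, 61.031) = (-114.783, -910.031) km/h.
Magnitude = |(-114.783, -910.031)| = 917.242 km/h.

917.24 km/h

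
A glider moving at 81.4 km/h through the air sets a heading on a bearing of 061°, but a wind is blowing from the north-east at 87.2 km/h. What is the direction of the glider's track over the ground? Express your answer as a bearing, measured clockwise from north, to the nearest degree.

Taking east as x and north as y: velocity relative to the air = (71.194, 39.464) km/h; the air relative to ground = (-61.660, -61.660) km/h.
Velocity relative to ground = (71.194, 39.464) + (-61.660, -61.660) = (9.534, -22.196) km/h.
Bearing = atan2(9.53, -22.20) = 156.75° clockwise from north.

157°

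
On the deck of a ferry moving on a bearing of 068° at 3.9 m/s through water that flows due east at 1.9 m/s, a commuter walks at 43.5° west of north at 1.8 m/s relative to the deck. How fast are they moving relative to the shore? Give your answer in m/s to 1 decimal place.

In east/north components (m/s): commuter relative to ferry = (-1.239, 1.306); ferry relative to water = (3.616, 1.461); water relative to ground = (1.900, 0.000).
Sum = (4.277, 2.767) m/s.
Speed = |(4.277, 2.767)| = 5.094 m/s.

5.1 m/s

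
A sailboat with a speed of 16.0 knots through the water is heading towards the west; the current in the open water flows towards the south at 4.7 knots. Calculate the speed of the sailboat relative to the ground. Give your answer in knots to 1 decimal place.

16.7 knots

Taking east as x and north as y: velocity relative to the water = (-16.000, 0.000) knots; the water relative to ground = (0.000, -4.700) knots.
Velocity relative to ground = (-16.000, 0.000) + (0.000, -4.700) = (-16.000, -4.700) knots.
Speed = |(-16.000, -4.700)| = 16.676 knots.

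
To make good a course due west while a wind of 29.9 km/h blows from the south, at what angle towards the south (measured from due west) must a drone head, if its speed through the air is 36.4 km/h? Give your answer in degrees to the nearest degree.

The wind pushes perpendicular to the desired track; the heading must have a component into the wind equal to 29.9 km/h: 36.4 sin θ = 29.9.
sin θ = 0.8214, so θ = 55.228°.

55°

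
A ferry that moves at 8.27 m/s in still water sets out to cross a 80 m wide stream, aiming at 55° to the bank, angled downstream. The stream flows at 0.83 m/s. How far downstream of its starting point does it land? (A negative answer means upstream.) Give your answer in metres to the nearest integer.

Perpendicular speed = 6.774 m/s; crossing time = 80 / 6.774 = 11.809 s.
Net downstream speed = 5.573 m/s.
Drift = 5.573 × 11.809 = 65.818 m (downstream).

66 m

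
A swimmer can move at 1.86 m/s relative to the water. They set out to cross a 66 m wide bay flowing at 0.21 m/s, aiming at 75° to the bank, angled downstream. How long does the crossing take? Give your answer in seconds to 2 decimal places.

36.74 s

The component of the swimmer's velocity perpendicular to the bank is 1.86 × sin 75° = 1.797 m/s.
Only the cross-stream component determines the crossing time; the current contributes nothing perpendicular to the bank.
Time = 66 / 1.797 = 36.736 s.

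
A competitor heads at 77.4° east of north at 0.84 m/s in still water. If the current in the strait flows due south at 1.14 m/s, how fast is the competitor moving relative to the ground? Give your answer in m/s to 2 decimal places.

Taking east as x and north as y: velocity relative to the water = (0.820, 0.183) m/s; the water relative to ground = (0.000, -1.140) m/s.
Velocity relative to ground = (0.820, 0.183) + (0.000, -1.140) = (0.820, -0.957) m/s.
Speed = |(0.820, -0.957)| = 1.260 m/s.

1.26 m/s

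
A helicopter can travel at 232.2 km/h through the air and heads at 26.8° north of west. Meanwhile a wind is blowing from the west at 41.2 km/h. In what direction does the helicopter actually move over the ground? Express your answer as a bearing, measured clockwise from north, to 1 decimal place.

302.2°

Taking east as x and north as y: velocity relative to the air = (-207.258, 104.694) km/h; the air relative to ground = (41.200, 0.000) km/h.
Velocity relative to ground = (-207.258, 104.694) + (41.200, 0.000) = (-166.058, 104.694) km/h.
Bearing = atan2(-166.06, 104.69) = 302.23° clockwise from north.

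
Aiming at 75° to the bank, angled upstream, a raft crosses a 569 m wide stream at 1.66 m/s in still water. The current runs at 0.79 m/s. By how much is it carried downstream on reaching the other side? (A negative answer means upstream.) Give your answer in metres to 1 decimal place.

Perpendicular speed = 1.603 m/s; crossing time = 569 / 1.603 = 354.863 s.
Net downstream speed = 0.360 m/s.
Drift = 0.360 × 354.863 = 127.878 m (downstream).

127.9 m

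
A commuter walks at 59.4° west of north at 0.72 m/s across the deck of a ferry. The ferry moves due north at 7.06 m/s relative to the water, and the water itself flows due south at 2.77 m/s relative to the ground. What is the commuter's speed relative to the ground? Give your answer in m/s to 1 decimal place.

4.7 m/s

In east/north components (m/s): commuter relative to ferry = (-0.620, 0.367); ferry relative to water = (0.000, 7.060); water relative to ground = (0.000, -2.770).
Sum = (-0.620, 4.657) m/s.
Speed = |(-0.620, 4.657)| = 4.698 m/s.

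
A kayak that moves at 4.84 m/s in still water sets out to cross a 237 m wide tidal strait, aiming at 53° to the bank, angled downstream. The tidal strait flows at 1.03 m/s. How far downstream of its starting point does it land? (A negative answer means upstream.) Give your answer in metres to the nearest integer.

242 m

Perpendicular speed = 3.865 m/s; crossing time = 237 / 3.865 = 61.313 s.
Net downstream speed = 3.943 m/s.
Drift = 3.943 × 61.313 = 241.745 m (downstream).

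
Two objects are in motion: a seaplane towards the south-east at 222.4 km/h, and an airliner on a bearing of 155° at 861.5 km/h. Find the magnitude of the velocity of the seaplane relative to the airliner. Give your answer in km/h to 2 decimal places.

Taking east as x and north as y: seaplane velocity = (157.261, -157.261) km/h; airliner velocity = (364.086, -780.784) km/h.
Velocity of seaplane relative to airliner = (157.261, -157.261) − (364.086, -780.784) = (-206.825, 623.524) km/h.
Magnitude = |(-206.825, 623.524)| = 656.931 km/h.

656.93 km/h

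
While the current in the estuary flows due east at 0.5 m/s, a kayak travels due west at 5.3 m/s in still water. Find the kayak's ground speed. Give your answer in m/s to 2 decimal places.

Taking east as x and north as y: velocity relative to the water = (-5.300, 0.000) m/s; the water relative to ground = (0.500, 0.000) m/s.
Velocity relative to ground = (-5.300, 0.000) + (0.500, 0.000) = (-4.800, 0.000) m/s.
Speed = |(-4.800, 0.000)| = 4.800 m/s.

4.80 m/s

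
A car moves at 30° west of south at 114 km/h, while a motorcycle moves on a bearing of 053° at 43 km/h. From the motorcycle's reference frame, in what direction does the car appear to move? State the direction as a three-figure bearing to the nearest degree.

Taking east as x and north as y: car velocity = (-57.000, -98.727) km/h; motorcycle velocity = (34.341, 25.878) km/h.
Velocity of car relative to motorcycle = (-57.000, -98.727) − (34.341, 25.878) = (-91.341, -124.605) km/h.
Bearing = atan2(-91.34, -124.60) = 216.24° clockwise from north.

216°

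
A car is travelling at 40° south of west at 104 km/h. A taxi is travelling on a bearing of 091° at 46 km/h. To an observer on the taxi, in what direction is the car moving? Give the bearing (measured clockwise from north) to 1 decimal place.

242.3°

Taking east as x and north as y: car velocity = (-79.669, -66.850) km/h; taxi velocity = (45.993, -0.803) km/h.
Velocity of car relative to taxi = (-79.669, -66.850) − (45.993, -0.803) = (-125.662, -66.047) km/h.
Bearing = atan2(-125.66, -66.05) = 242.27° clockwise from north.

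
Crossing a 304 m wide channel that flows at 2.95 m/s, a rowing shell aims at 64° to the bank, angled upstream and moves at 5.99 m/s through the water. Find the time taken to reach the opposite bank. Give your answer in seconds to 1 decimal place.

The component of the rowing shell's velocity perpendicular to the bank is 5.99 × sin 64° = 5.384 m/s.
The flow acts along the bank and has no component across it.
Time = 304 / 5.384 = 56.466 s.

56.5 s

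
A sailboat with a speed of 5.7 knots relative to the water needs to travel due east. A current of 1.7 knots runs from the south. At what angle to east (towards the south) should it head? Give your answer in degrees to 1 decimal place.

17.4°

The current pushes perpendicular to the desired track; the heading must have a component into the current equal to 1.7 knots: 5.7 sin θ = 1.7.
sin θ = 0.2982, so θ = 17.352°.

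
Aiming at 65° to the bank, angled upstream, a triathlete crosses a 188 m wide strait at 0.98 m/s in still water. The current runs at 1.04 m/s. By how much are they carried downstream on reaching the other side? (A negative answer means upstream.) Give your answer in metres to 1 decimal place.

Perpendicular speed = 0.888 m/s; crossing time = 188 / 0.888 = 211.668 s.
Net downstream speed = 0.626 m/s.
Drift = 0.626 × 211.668 = 132.469 m (downstream).

132.5 m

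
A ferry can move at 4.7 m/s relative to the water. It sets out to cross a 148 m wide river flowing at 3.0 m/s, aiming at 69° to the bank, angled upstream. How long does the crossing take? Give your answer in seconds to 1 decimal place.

33.7 s

The component of the ferry's velocity perpendicular to the bank is 4.7 × sin 69° = 4.388 m/s.
The current is parallel to the bank, so it does not affect the crossing time.
Time = 148 / 4.388 = 33.730 s.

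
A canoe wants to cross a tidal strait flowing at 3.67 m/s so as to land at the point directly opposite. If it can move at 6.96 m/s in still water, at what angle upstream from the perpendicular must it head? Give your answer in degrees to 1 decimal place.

To cancel the current, the upstream component of the canoe's velocity must equal the flow: 6.96 sin θ = 3.67.
sin θ = 3.67 / 6.96 = 0.5273.
θ = arcsin(0.5273) = 31.823°.

31.8°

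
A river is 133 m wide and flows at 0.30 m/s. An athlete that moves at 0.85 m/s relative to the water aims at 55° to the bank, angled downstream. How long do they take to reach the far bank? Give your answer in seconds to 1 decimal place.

The component of the athlete's velocity perpendicular to the bank is 0.85 × sin 55° = 0.696 m/s.
The flow acts along the bank and has no component across it.
Time = 133 / 0.696 = 191.015 s.

191.0 s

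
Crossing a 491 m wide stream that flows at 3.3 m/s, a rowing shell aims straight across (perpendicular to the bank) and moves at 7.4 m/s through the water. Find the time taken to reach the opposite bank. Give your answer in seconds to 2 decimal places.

The component of the rowing shell's velocity perpendicular to the bank is 7.4 m/s.
The flow acts along the bank and has no component across it.
Time = 491 / 7.400 = 66.351 s.

66.35 s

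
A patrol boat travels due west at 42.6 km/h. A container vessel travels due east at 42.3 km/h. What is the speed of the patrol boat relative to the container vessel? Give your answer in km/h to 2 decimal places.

Taking east as x and north as y: patrol boat velocity = (-42.600, 0.000) km/h; container vessel velocity = (42.300, 0.000) km/h.
Velocity of patrol boat relative to container vessel = (-42.600, 0.000) − (42.300, 0.000) = (-84.900, 0.000) km/h.
Magnitude = |(-84.900, 0.000)| = 84.900 km/h.

84.90 km/h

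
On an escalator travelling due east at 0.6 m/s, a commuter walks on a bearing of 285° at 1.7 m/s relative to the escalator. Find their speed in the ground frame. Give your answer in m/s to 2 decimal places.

Taking east as x and north as y: escalator velocity = (0.600, 0.000) m/s; commuter velocity relative to escalator = (-1.642, 0.440) m/s.
Velocity relative to ground = (0.600, 0.000) + (-1.642, 0.440) = (-1.042, 0.440) m/s.
Speed = |(-1.042, 0.440)| = 1.131 m/s.

1.13 m/s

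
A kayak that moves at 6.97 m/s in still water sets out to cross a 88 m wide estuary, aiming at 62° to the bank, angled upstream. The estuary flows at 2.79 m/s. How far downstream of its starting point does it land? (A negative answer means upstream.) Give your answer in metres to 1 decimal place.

-6.9 m

Perpendicular speed = 6.154 m/s; crossing time = 88 / 6.154 = 14.299 s.
Net downstream speed = -0.482 m/s.
Drift = -0.482 × 14.299 = -6.895 m (upstream).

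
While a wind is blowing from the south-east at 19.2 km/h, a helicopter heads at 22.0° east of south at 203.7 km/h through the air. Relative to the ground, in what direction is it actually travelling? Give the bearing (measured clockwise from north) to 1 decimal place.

160.3°

Taking east as x and north as y: velocity relative to the air = (76.307, -188.867) km/h; the air relative to ground = (-13.576, 13.576) km/h.
Velocity relative to ground = (76.307, -188.867) + (-13.576, 13.576) = (62.731, -175.291) km/h.
Bearing = atan2(62.73, -175.29) = 160.31° clockwise from north.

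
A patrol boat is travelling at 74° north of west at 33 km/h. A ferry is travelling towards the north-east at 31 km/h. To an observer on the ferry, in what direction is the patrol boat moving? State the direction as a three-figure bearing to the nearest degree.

288°

Taking east as x and north as y: patrol boat velocity = (-9.096, 31.722) km/h; ferry velocity = (21.920, 21.920) km/h.
Velocity of patrol boat relative to ferry = (-9.096, 31.722) − (21.920, 21.920) = (-31.016, 9.801) km/h.
Bearing = atan2(-31.02, 9.80) = 287.54° clockwise from north.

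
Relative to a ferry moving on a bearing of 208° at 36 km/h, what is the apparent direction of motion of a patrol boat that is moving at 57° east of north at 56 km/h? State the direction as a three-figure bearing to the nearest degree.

046°

Taking east as x and north as y: patrol boat velocity = (46.966, 30.500) km/h; ferry velocity = (-16.901, -31.786) km/h.
Velocity of patrol boat relative to ferry = (46.966, 30.500) − (-16.901, -31.786) = (63.867, 62.286) km/h.
Bearing = atan2(63.87, 62.29) = 45.72° clockwise from north.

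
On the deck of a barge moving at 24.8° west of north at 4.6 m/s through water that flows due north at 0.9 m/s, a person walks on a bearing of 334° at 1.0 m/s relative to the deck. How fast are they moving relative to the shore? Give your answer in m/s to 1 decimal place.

6.4 m/s

In east/north components (m/s): person relative to barge = (-0.438, 0.899); barge relative to water = (-1.929, 4.176); water relative to ground = (0.000, 0.900).
Sum = (-2.368, 5.975) m/s.
Speed = |(-2.368, 5.975)| = 6.427 m/s.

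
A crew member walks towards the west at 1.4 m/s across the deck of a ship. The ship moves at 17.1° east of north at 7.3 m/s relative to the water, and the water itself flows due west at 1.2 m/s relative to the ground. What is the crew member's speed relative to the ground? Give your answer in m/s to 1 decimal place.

In east/north components (m/s): crew member relative to ship = (-1.400, 0.000); ship relative to water = (2.146, 6.977); water relative to ground = (-1.200, 0.000).
Sum = (-0.454, 6.977) m/s.
Speed = |(-0.454, 6.977)| = 6.992 m/s.

7.0 m/s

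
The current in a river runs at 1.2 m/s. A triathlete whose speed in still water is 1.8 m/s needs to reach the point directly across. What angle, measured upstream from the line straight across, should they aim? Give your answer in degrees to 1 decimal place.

41.8°

To cancel the current, the upstream component of the triathlete's velocity must equal the flow: 1.8 sin θ = 1.2.
sin θ = 1.2 / 1.8 = 0.6667.
θ = arcsin(0.6667) = 41.810°.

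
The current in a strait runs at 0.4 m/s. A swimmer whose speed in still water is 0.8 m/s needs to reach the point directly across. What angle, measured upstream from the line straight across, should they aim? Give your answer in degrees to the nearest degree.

To cancel the current, the upstream component of the swimmer's velocity must equal the flow: 0.8 sin θ = 0.4.
sin θ = 0.4 / 0.8 = 0.5000.
θ = arcsin(0.5000) = 30.000°.

30°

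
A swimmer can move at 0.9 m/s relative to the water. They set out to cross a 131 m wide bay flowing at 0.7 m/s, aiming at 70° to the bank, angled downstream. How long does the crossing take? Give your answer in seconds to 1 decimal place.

The component of the swimmer's velocity perpendicular to the bank is 0.9 × sin 70° = 0.846 m/s.
Only the cross-stream component determines the crossing time; the current contributes nothing perpendicular to the bank.
Time = 131 / 0.846 = 154.897 s.

154.9 s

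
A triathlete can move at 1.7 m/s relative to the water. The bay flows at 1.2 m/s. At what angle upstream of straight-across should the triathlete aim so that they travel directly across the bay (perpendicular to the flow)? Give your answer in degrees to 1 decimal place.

44.9°

To cancel the current, the upstream component of the triathlete's velocity must equal the flow: 1.7 sin θ = 1.2.
sin θ = 1.2 / 1.7 = 0.7059.
θ = arcsin(0.7059) = 44.901°.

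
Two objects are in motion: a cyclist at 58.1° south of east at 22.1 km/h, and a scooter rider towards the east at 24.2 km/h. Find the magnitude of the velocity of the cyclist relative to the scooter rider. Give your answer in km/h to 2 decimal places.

Taking east as x and north as y: cyclist velocity = (11.678, -18.762) km/h; scooter rider velocity = (24.200, 0.000) km/h.
Velocity of cyclist relative to scooter rider = (11.678, -18.762) − (24.200, 0.000) = (-12.522, -18.762) km/h.
Magnitude = |(-12.522, -18.762)| = 22.557 km/h.

22.56 km/h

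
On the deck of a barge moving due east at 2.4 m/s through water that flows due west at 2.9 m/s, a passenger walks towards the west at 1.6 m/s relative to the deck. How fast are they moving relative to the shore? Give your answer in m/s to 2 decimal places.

2.10 m/s

In east/north components (m/s): passenger relative to barge = (-1.600, 0.000); barge relative to water = (2.400, 0.000); water relative to ground = (-2.900, 0.000).
Sum = (-2.100, 0.000) m/s.
Speed = |(-2.100, 0.000)| = 2.100 m/s.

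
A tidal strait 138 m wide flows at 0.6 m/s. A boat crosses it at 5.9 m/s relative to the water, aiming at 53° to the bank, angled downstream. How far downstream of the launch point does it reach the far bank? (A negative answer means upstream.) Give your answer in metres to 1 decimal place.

121.6 m

Perpendicular speed = 4.712 m/s; crossing time = 138 / 4.712 = 29.287 s.
Net downstream speed = 4.151 m/s.
Drift = 4.151 × 29.287 = 121.563 m (downstream).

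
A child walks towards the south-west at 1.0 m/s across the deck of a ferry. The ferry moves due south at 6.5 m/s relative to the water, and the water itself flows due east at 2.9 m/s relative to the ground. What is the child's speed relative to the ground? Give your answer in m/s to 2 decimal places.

7.53 m/s

In east/north components (m/s): child relative to ferry = (-0.707, -0.707); ferry relative to water = (0.000, -6.500); water relative to ground = (2.900, 0.000).
Sum = (2.193, -7.207) m/s.
Speed = |(2.193, -7.207)| = 7.533 m/s.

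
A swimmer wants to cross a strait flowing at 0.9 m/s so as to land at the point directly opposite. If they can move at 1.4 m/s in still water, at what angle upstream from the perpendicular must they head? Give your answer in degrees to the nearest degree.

To cancel the current, the upstream component of the swimmer's velocity must equal the flow: 1.4 sin θ = 0.9.
sin θ = 0.9 / 1.4 = 0.6429.
θ = arcsin(0.6429) = 40.005°.

40°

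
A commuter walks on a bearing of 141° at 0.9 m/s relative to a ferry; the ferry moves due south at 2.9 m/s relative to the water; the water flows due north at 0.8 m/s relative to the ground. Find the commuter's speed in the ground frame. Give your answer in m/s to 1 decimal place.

In east/north components (m/s): commuter relative to ferry = (0.566, -0.699); ferry relative to water = (0.000, -2.900); water relative to ground = (0.000, 0.800).
Sum = (0.566, -2.799) m/s.
Speed = |(0.566, -2.799)| = 2.856 m/s.

2.9 m/s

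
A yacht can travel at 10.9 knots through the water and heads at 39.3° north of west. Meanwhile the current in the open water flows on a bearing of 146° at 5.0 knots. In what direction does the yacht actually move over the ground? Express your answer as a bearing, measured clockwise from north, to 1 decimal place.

Taking east as x and north as y: velocity relative to the water = (-8.435, 6.904) knots; the water relative to ground = (2.796, -4.145) knots.
Velocity relative to ground = (-8.435, 6.904) + (2.796, -4.145) = (-5.639, 2.759) knots.
Bearing = atan2(-5.64, 2.76) = 296.07° clockwise from north.

296.1°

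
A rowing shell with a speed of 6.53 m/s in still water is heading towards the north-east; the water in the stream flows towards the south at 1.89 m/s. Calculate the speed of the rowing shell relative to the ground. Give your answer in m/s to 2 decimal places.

Taking east as x and north as y: velocity relative to the water = (4.617, 4.617) m/s; the water relative to ground = (0.000, -1.890) m/s.
Velocity relative to ground = (4.617, 4.617) + (0.000, -1.890) = (4.617, 2.727) m/s.
Speed = |(4.617, 2.727)| = 5.363 m/s.

5.36 m/s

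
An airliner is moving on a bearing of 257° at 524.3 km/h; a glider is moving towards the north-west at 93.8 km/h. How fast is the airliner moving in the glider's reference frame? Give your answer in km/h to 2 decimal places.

Taking east as x and north as y: airliner velocity = (-510.862, -117.942) km/h; glider velocity = (-66.327, 66.327) km/h.
Velocity of airliner relative to glider = (-510.862, -117.942) − (-66.327, 66.327) = (-444.536, -184.268) km/h.
Magnitude = |(-444.536, -184.268)| = 481.214 km/h.

481.21 km/h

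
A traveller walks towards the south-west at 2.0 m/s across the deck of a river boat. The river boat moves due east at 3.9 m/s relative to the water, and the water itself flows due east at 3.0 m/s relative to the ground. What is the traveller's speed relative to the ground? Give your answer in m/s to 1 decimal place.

5.7 m/s

In east/north components (m/s): traveller relative to river boat = (-1.414, -1.414); river boat relative to water = (3.900, 0.000); water relative to ground = (3.000, 0.000).
Sum = (5.486, -1.414) m/s.
Speed = |(5.486, -1.414)| = 5.665 m/s.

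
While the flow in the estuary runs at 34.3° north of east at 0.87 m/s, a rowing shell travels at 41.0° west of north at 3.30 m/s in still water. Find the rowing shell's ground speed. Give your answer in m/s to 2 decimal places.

3.31 m/s

Taking east as x and north as y: velocity relative to the water = (-2.165, 2.491) m/s; the water relative to ground = (0.719, 0.490) m/s.
Velocity relative to ground = (-2.165, 2.491) + (0.719, 0.490) = (-1.446, 2.981) m/s.
Speed = |(-1.446, 2.981)| = 3.313 m/s.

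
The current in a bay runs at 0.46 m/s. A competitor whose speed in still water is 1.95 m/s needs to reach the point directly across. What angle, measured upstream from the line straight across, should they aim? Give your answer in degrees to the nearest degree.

14°

To cancel the current, the upstream component of the competitor's velocity must equal the flow: 1.95 sin θ = 0.46.
sin θ = 0.46 / 1.95 = 0.2359.
θ = arcsin(0.2359) = 13.645°.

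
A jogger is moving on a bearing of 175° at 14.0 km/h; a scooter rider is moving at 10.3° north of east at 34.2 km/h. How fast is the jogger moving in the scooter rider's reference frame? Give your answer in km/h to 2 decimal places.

Taking east as x and north as y: jogger velocity = (1.220, -13.947) km/h; scooter rider velocity = (33.649, 6.115) km/h.
Velocity of jogger relative to scooter rider = (1.220, -13.947) − (33.649, 6.115) = (-32.429, -20.062) km/h.
Magnitude = |(-32.429, -20.062)| = 38.133 km/h.

38.13 km/h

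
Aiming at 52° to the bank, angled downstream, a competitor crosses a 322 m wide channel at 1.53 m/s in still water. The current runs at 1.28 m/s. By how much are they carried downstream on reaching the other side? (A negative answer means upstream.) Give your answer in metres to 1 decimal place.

Perpendicular speed = 1.206 m/s; crossing time = 322 / 1.206 = 267.074 s.
Net downstream speed = 2.222 m/s.
Drift = 2.222 × 267.074 = 593.429 m (downstream).

593.4 m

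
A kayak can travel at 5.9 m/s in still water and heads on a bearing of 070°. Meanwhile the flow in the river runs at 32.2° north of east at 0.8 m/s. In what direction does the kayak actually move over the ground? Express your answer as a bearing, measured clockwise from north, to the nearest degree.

Taking east as x and north as y: velocity relative to the water = (5.544, 2.018) m/s; the water relative to ground = (0.677, 0.426) m/s.
Velocity relative to ground = (5.544, 2.018) + (0.677, 0.426) = (6.221, 2.444) m/s.
Bearing = atan2(6.22, 2.44) = 68.55° clockwise from north.

069°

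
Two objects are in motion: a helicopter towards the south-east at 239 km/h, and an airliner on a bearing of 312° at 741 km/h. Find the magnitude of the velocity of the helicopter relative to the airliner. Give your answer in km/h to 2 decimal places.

979.75 km/h

Taking east as x and north as y: helicopter velocity = (168.999, -168.999) km/h; airliner velocity = (-550.670, 495.826) km/h.
Velocity of helicopter relative to airliner = (168.999, -168.999) − (-550.670, 495.826) = (719.669, -664.824) km/h.
Magnitude = |(719.669, -664.824)| = 979.752 km/h.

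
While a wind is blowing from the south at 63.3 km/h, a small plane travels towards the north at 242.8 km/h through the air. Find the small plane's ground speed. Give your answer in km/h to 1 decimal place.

Taking east as x and north as y: velocity relative to the air = (0.000, 242.800) km/h; the air relative to ground = (0.000, 63.300) km/h.
Velocity relative to ground = (0.000, 242.800) + (0.000, 63.300) = (0.000, 306.100) km/h.
Speed = |(0.000, 306.100)| = 306.100 km/h.

306.1 km/h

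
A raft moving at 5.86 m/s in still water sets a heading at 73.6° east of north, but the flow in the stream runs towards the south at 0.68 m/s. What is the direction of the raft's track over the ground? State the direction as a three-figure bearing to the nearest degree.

Taking east as x and north as y: velocity relative to the water = (5.622, 1.655) m/s; the water relative to ground = (0.000, -0.680) m/s.
Velocity relative to ground = (5.622, 1.655) + (0.000, -0.680) = (5.622, 0.975) m/s.
Bearing = atan2(5.62, 0.97) = 80.17° clockwise from north.

080°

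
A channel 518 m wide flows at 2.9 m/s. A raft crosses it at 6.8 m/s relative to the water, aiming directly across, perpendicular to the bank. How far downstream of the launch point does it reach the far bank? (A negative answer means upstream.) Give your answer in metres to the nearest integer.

221 m

Perpendicular speed = 6.800 m/s; crossing time = 518 / 6.800 = 76.176 s.
Net downstream speed = 2.900 m/s.
Drift = 2.900 × 76.176 = 220.912 m (downstream).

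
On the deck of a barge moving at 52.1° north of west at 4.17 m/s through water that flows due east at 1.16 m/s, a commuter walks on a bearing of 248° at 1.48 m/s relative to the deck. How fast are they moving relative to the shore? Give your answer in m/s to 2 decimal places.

3.90 m/s

In east/north components (m/s): commuter relative to barge = (-1.372, -0.554); barge relative to water = (-2.562, 3.290); water relative to ground = (1.160, 0.000).
Sum = (-2.774, 2.736) m/s.
Speed = |(-2.774, 2.736)| = 3.896 m/s.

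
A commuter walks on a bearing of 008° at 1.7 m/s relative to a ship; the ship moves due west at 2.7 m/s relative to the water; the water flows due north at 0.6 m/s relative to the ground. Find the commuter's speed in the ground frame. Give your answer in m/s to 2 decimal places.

3.36 m/s

In east/north components (m/s): commuter relative to ship = (0.237, 1.683); ship relative to water = (-2.700, 0.000); water relative to ground = (0.000, 0.600).
Sum = (-2.463, 2.283) m/s.
Speed = |(-2.463, 2.283)| = 3.359 m/s.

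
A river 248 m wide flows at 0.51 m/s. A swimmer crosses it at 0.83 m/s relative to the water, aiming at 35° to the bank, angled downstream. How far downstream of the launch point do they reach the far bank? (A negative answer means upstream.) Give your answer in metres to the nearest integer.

Perpendicular speed = 0.476 m/s; crossing time = 248 / 0.476 = 520.934 s.
Net downstream speed = 1.190 m/s.
Drift = 1.190 × 520.934 = 619.857 m (downstream).

620 m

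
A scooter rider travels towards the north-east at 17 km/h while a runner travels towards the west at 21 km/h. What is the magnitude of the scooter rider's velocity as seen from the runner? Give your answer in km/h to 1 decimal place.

35.1 km/h

Taking east as x and north as y: scooter rider velocity = (12.021, 12.021) km/h; runner velocity = (-21.000, 0.000) km/h.
Velocity of scooter rider relative to runner = (12.021, 12.021) − (-21.000, 0.000) = (33.021, 12.021) km/h.
Magnitude = |(33.021, 12.021)| = 35.141 km/h.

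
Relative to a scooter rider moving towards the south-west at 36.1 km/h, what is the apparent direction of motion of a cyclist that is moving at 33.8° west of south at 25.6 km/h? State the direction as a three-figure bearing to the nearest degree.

069°

Taking east as x and north as y: cyclist velocity = (-14.241, -21.273) km/h; scooter rider velocity = (-25.527, -25.527) km/h.
Velocity of cyclist relative to scooter rider = (-14.241, -21.273) − (-25.527, -25.527) = (11.285, 4.253) km/h.
Bearing = atan2(11.29, 4.25) = 69.35° clockwise from north.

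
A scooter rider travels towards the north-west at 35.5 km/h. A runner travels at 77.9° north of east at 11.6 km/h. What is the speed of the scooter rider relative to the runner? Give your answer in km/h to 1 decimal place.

Taking east as x and north as y: scooter rider velocity = (-25.102, 25.102) km/h; runner velocity = (2.432, 11.342) km/h.
Velocity of scooter rider relative to runner = (-25.102, 25.102) − (2.432, 11.342) = (-27.534, 13.760) km/h.
Magnitude = |(-27.534, 13.760)| = 30.781 km/h.

30.8 km/h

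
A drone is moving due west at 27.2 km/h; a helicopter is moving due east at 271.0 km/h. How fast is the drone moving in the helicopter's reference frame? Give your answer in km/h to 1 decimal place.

Taking east as x and north as y: drone velocity = (-27.200, 0.000) km/h; helicopter velocity = (271.000, 0.000) km/h.
Velocity of drone relative to helicopter = (-27.200, 0.000) − (271.000, 0.000) = (-298.200, 0.000) km/h.
Magnitude = |(-298.200, 0.000)| = 298.200 km/h.

298.2 km/h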